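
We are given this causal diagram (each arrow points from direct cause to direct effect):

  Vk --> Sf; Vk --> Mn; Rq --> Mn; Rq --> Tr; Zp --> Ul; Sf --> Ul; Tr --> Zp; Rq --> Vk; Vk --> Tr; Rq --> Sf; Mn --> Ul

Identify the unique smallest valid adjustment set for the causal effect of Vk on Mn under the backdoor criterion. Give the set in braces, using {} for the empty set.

{Rq}

Variables eligible for adjustment (non-descendants of Vk, excluding Vk and Mn): {Rq}.
Backdoor paths from Vk to Mn:
  P1: Vk <- Rq -> Mn
  P2: Vk <- Rq -> Tr -> Zp -> Ul <- Mn
  P3: Vk <- Rq -> Sf -> Ul <- Mn
The empty set is not sufficient: P1 (Vk <- Rq -> Mn) has no collider blocking it and no conditioned non-collider, so it is open.
Try {Rq}:
  P1: blocked at fork node Rq ∈ conditioning set.
  P2: blocked at fork node Rq ∈ conditioning set.
  P3: blocked at fork node Rq ∈ conditioning set.
{Rq} contains no descendant of Vk and blocks every backdoor path.
{Rq} is the unique smallest valid adjustment set.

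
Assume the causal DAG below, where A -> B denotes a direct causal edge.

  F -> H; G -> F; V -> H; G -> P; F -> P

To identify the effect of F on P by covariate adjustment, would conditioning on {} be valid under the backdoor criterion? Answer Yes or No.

No

Backdoor paths from F to P (paths whose first edge points into F):
  P1: F <- G -> P
Condition 1 (no descendant of F in the set): holds — descendants of F are {H, P}; none are in {}.
Condition 2 (every backdoor path blocked by {}):
  P1: open — no interior node is in the conditioning set.
{} does not satisfy the backdoor criterion.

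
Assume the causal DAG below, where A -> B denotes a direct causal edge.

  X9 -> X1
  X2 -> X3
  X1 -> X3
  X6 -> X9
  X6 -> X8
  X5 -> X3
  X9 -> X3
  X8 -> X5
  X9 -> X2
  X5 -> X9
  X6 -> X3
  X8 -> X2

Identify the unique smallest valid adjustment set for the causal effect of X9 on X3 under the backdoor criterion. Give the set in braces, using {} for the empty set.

Variables eligible for adjustment (non-descendants of X9, excluding X9 and X3): {X5, X6, X8}.
Backdoor paths from X9 to X3:
  P1: X9 <- X6 -> X8 -> X5 -> X3
  P2: X9 <- X6 -> X8 -> X2 -> X3
  P3: X9 <- X6 -> X3
  P4: X9 <- X5 <- X8 <- X6 -> X3
  P5: X9 <- X5 <- X8 -> X2 -> X3
  P6: X9 <- X5 -> X3
The empty set is not sufficient: P1 (X9 <- X6 -> X8 -> X5 -> X3) has no collider blocking it and no conditioned non-collider, so it is open.
Try {X5, X6}:
  P1: blocked at fork node X6 ∈ conditioning set.
  P2: blocked at fork node X6 ∈ conditioning set.
  P3: blocked at fork node X6 ∈ conditioning set.
  P4: blocked at chain node X5 ∈ conditioning set.
  P5: blocked at chain node X5 ∈ conditioning set.
  P6: blocked at fork node X5 ∈ conditioning set.
{X5, X6} contains no descendant of X9 and blocks every backdoor path.
Every element of {X5, X6} is needed (dropping X5 leaves P5 open; dropping X6 leaves P2 open), so no proper subset is valid.
Among all size-2 subsets of the eligible variables, only {X5, X6} blocks every backdoor path, so it is the unique smallest valid adjustment set.

{X5, X6}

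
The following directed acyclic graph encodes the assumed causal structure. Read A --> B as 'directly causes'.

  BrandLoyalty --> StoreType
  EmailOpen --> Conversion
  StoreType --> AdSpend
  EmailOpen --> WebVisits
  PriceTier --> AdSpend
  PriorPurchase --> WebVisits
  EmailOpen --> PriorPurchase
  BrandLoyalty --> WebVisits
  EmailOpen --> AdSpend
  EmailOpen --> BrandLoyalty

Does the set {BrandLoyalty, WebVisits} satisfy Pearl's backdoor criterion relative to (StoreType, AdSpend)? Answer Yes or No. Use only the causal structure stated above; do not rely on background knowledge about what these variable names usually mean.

Yes

Backdoor paths from StoreType to AdSpend (paths whose first edge points into StoreType):
  P1: StoreType <- BrandLoyalty <- EmailOpen -> AdSpend
  P2: StoreType <- BrandLoyalty -> WebVisits <- EmailOpen -> AdSpend
  P3: StoreType <- BrandLoyalty -> WebVisits <- PriorPurchase <- EmailOpen -> AdSpend
Condition 1 (no descendant of StoreType in the set): holds — descendants of StoreType are {AdSpend}; none are in {BrandLoyalty, WebVisits}.
Condition 2 (every backdoor path blocked by {BrandLoyalty, WebVisits}):
  P1: blocked at chain node BrandLoyalty ∈ conditioning set.
  P2: blocked at fork node BrandLoyalty ∈ conditioning set.
  P3: blocked at fork node BrandLoyalty ∈ conditioning set.
{BrandLoyalty, WebVisits} satisfies the backdoor criterion.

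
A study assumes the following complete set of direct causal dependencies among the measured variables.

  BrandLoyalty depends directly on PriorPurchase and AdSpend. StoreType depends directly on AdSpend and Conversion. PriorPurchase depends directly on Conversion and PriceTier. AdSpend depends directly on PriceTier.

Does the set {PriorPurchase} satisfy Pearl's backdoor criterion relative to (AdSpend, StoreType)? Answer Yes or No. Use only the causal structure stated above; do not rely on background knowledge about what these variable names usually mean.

Backdoor paths from AdSpend to StoreType (paths whose first edge points into AdSpend):
  P1: AdSpend <- PriceTier -> PriorPurchase <- Conversion -> StoreType
Condition 1 (no descendant of AdSpend in the set): holds — descendants of AdSpend are {BrandLoyalty, StoreType}; none are in {PriorPurchase}.
Condition 2 (every backdoor path blocked by {PriorPurchase}):
  P1: open — collider(s) PriorPurchase are conditioned on (or have a conditioned descendant) and no non-collider on the path is in the set.
{PriorPurchase} does not satisfy the backdoor criterion.

No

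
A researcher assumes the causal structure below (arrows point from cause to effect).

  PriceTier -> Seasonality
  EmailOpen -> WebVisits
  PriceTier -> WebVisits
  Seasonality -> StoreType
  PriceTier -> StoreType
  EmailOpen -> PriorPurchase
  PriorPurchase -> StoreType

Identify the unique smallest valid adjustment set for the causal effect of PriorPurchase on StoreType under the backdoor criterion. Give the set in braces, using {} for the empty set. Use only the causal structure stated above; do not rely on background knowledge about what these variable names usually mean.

{}

Variables eligible for adjustment (non-descendants of PriorPurchase, excluding PriorPurchase and StoreType): {EmailOpen, PriceTier, Seasonality, WebVisits}.
Backdoor paths from PriorPurchase to StoreType:
  P1: PriorPurchase <- EmailOpen -> WebVisits <- PriceTier -> Seasonality -> StoreType
  P2: PriorPurchase <- EmailOpen -> WebVisits <- PriceTier -> StoreType
Each backdoor path contains an unconditioned collider, so every path is already blocked with the empty conditioning set:
  P1: blocked at collider WebVisits (neither it nor any descendant is in the conditioning set).
  P2: blocked at collider WebVisits (neither it nor any descendant is in the conditioning set).
The empty set is therefore the unique smallest valid set.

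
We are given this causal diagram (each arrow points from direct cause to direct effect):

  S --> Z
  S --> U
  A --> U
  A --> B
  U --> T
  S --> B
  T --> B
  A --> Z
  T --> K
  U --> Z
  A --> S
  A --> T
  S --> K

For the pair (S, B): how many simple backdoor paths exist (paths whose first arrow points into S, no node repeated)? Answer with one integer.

A backdoor path from S to B is any simple undirected path whose first edge points into S (i.e. leaves S via a parent).
Parents of S: {A}.
Enumerating:
  P1: S <- A -> U -> T -> B
  P2: S <- A -> T -> B
  P3: S <- A -> B
  P4: S <- A -> Z <- U -> T -> B
That exhausts the simple backdoor paths. Count: 4.

4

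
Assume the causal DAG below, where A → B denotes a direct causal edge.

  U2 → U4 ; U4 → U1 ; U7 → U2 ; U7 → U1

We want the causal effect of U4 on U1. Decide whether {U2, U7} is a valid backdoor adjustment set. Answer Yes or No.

Yes

Backdoor paths from U4 to U1 (paths whose first edge points into U4):
  P1: U4 <- U2 <- U7 -> U1
Condition 1 (no descendant of U4 in the set): holds — descendants of U4 are {U1}; none are in {U2, U7}.
Condition 2 (every backdoor path blocked by {U2, U7}):
  P1: blocked at chain node U2 ∈ conditioning set.
{U2, U7} satisfies the backdoor criterion.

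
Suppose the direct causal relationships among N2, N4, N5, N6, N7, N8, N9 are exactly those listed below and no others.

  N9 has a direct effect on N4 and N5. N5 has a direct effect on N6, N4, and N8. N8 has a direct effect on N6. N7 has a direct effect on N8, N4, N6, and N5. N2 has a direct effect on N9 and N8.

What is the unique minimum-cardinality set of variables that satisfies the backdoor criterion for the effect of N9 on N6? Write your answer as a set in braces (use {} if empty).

Variables eligible for adjustment (non-descendants of N9, excluding N9 and N6): {N2, N7}.
Backdoor paths from N9 to N6:
  P1: N9 <- N2 -> N8 <- N7 -> N5 -> N6
  P2: N9 <- N2 -> N8 <- N7 -> N4 <- N5 -> N6
  P3: N9 <- N2 -> N8 <- N7 -> N6
  P4: N9 <- N2 -> N8 <- N5 <- N7 -> N6
  P5: N9 <- N2 -> N8 <- N5 -> N4 <- N7 -> N6
  P6: N9 <- N2 -> N8 <- N5 -> N6
  P7: N9 <- N2 -> N8 -> N6
The empty set is not sufficient: P7 (N9 <- N2 -> N8 -> N6) has no collider blocking it and no conditioned non-collider, so it is open.
Try {N2}:
  P1: blocked at fork node N2 ∈ conditioning set.
  P2: blocked at fork node N2 ∈ conditioning set.
  P3: blocked at fork node N2 ∈ conditioning set.
  P4: blocked at fork node N2 ∈ conditioning set.
  P5: blocked at fork node N2 ∈ conditioning set.
  P6: blocked at fork node N2 ∈ conditioning set.
  P7: blocked at fork node N2 ∈ conditioning set.
{N2} contains no descendant of N9 and blocks every backdoor path.
No other singleton works — e.g. {N7} leaves P7 open — so {N2} is the unique smallest valid adjustment set.

{N2}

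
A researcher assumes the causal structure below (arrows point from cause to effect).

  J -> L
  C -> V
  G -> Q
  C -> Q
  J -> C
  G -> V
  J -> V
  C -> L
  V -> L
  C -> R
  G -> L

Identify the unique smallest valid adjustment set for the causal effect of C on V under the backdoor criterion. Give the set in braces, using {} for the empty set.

Variables eligible for adjustment (non-descendants of C, excluding C and V): {G, J}.
Backdoor paths from C to V:
  P1: C <- J -> V
  P2: C <- J -> L <- G -> V
  P3: C <- J -> L <- V
The empty set is not sufficient: P1 (C <- J -> V) has no collider blocking it and no conditioned non-collider, so it is open.
Try {J}:
  P1: blocked at fork node J ∈ conditioning set.
  P2: blocked at fork node J ∈ conditioning set.
  P3: blocked at fork node J ∈ conditioning set.
{J} contains no descendant of C and blocks every backdoor path.
No other singleton works — e.g. {G} leaves P1 open — so {J} is the unique smallest valid adjustment set.

{J}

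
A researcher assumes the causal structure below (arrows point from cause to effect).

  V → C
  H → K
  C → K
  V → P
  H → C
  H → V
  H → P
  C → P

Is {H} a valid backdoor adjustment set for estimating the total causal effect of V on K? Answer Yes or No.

Yes

Backdoor paths from V to K (paths whose first edge points into V):
  P1: V <- H -> C -> K
  P2: V <- H -> K
  P3: V <- H -> P <- C -> K
Condition 1 (no descendant of V in the set): holds — descendants of V are {C, K, P}; none are in {H}.
Condition 2 (every backdoor path blocked by {H}):
  P1: blocked at fork node H ∈ conditioning set.
  P2: blocked at fork node H ∈ conditioning set.
  P3: blocked at fork node H ∈ conditioning set.
{H} satisfies the backdoor criterion.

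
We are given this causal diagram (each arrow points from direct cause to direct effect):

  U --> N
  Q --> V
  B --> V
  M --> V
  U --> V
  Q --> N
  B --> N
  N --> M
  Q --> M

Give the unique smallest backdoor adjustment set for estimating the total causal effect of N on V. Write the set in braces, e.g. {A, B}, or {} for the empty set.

Variables eligible for adjustment (non-descendants of N, excluding N and V): {B, Q, U}.
Backdoor paths from N to V:
  P1: N <- Q -> M -> V
  P2: N <- Q -> V
  P3: N <- B -> V
  P4: N <- U -> V
The empty set is not sufficient: P1 (N <- Q -> M -> V) has no collider blocking it and no conditioned non-collider, so it is open.
Try {B, Q, U}:
  P1: blocked at fork node Q ∈ conditioning set.
  P2: blocked at fork node Q ∈ conditioning set.
  P3: blocked at fork node B ∈ conditioning set.
  P4: blocked at fork node U ∈ conditioning set.
{B, Q, U} contains no descendant of N and blocks every backdoor path.
Every element of {B, Q, U} is needed (dropping B leaves P3 open; dropping Q leaves P1 open; dropping U leaves P4 open), so no proper subset is valid.
Among all size-3 subsets of the eligible variables, only {B, Q, U} blocks every backdoor path, so it is the unique smallest valid adjustment set.

{B, Q, U}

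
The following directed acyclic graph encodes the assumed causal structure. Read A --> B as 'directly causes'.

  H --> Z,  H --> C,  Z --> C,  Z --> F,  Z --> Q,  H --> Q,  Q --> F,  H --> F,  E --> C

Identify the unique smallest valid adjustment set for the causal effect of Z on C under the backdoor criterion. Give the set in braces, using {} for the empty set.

{H}

Variables eligible for adjustment (non-descendants of Z, excluding Z and C): {E, H}.
Backdoor paths from Z to C:
  P1: Z <- H -> C
The empty set is not sufficient: P1 (Z <- H -> C) has no collider blocking it and no conditioned non-collider, so it is open.
Try {H}:
  P1: blocked at fork node H ∈ conditioning set.
{H} contains no descendant of Z and blocks every backdoor path.
No other singleton works — e.g. {E} leaves P1 open — so {H} is the unique smallest valid adjustment set.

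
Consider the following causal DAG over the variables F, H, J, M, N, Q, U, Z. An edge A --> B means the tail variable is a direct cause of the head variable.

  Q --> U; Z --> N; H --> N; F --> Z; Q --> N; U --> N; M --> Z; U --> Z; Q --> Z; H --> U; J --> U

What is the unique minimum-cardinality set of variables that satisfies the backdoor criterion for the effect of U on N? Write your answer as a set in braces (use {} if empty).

Variables eligible for adjustment (non-descendants of U, excluding U and N): {F, H, J, M, Q}.
Backdoor paths from U to N:
  P1: U <- H -> N
  P2: U <- Q -> Z -> N
  P3: U <- Q -> N
The empty set is not sufficient: P1 (U <- H -> N) has no collider blocking it and no conditioned non-collider, so it is open.
Try {H, Q}:
  P1: blocked at fork node H ∈ conditioning set.
  P2: blocked at fork node Q ∈ conditioning set.
  P3: blocked at fork node Q ∈ conditioning set.
{H, Q} contains no descendant of U and blocks every backdoor path.
Every element of {H, Q} is needed (dropping H leaves P1 open; dropping Q leaves P2 open), so no proper subset is valid.
Among all size-2 subsets of the eligible variables, only {H, Q} blocks every backdoor path, so it is the unique smallest valid adjustment set.

{H, Q}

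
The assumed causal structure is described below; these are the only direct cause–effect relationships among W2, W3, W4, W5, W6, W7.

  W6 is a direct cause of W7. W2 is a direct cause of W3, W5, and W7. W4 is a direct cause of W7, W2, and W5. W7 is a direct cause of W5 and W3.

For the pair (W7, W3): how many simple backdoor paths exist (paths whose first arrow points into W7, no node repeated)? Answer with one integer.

A backdoor path from W7 to W3 is any simple undirected path whose first edge points into W7 (i.e. leaves W7 via a parent).
Parents of W7: {W2, W4, W6}.
Enumerating:
  P1: W7 <- W4 -> W2 -> W3
  P2: W7 <- W4 -> W5 <- W2 -> W3
  P3: W7 <- W2 -> W3
That exhausts the simple backdoor paths. Count: 3.

3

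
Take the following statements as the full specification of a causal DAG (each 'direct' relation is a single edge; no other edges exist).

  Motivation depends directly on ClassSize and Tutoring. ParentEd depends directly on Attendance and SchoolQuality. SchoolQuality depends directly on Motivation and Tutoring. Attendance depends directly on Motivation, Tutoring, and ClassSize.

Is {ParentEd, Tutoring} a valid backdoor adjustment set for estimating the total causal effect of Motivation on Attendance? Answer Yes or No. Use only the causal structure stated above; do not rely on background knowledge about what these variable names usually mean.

No

Backdoor paths from Motivation to Attendance (paths whose first edge points into Motivation):
  P1: Motivation <- ClassSize -> Attendance
  P2: Motivation <- Tutoring -> SchoolQuality -> ParentEd <- Attendance
  P3: Motivation <- Tutoring -> Attendance
Condition 1 (no descendant of Motivation in the set): FAILS — ParentEd is a descendant of Motivation.
Condition 2 (every backdoor path blocked by {ParentEd, Tutoring}):
  P1: open — no interior node is in the conditioning set.
  P2: blocked at fork node Tutoring ∈ conditioning set.
  P3: blocked at fork node Tutoring ∈ conditioning set.
{ParentEd, Tutoring} does not satisfy the backdoor criterion.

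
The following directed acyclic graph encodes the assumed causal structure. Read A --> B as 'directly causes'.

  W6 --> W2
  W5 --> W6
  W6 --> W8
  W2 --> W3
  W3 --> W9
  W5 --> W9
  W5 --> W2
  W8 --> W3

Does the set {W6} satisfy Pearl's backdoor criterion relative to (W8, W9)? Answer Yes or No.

Backdoor paths from W8 to W9 (paths whose first edge points into W8):
  P1: W8 <- W6 <- W5 -> W2 -> W3 -> W9
  P2: W8 <- W6 <- W5 -> W9
  P3: W8 <- W6 -> W2 <- W5 -> W9
  P4: W8 <- W6 -> W2 -> W3 -> W9
Condition 1 (no descendant of W8 in the set): holds — descendants of W8 are {W3, W9}; none are in {W6}.
Condition 2 (every backdoor path blocked by {W6}):
  P1: blocked at chain node W6 ∈ conditioning set.
  P2: blocked at chain node W6 ∈ conditioning set.
  P3: blocked at fork node W6 ∈ conditioning set.
  P4: blocked at fork node W6 ∈ conditioning set.
{W6} satisfies the backdoor criterion.

Yes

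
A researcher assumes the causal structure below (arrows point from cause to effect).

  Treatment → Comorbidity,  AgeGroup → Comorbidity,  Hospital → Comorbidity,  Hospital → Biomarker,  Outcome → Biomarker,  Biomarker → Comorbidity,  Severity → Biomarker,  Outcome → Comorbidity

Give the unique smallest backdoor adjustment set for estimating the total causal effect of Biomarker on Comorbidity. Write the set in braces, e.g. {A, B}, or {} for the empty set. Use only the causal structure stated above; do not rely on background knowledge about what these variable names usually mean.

Variables eligible for adjustment (non-descendants of Biomarker, excluding Biomarker and Comorbidity): {AgeGroup, Hospital, Outcome, Severity, Treatment}.
Backdoor paths from Biomarker to Comorbidity:
  P1: Biomarker <- Hospital -> Comorbidity
  P2: Biomarker <- Outcome -> Comorbidity
The empty set is not sufficient: P1 (Biomarker <- Hospital -> Comorbidity) has no collider blocking it and no conditioned non-collider, so it is open.
Try {Hospital, Outcome}:
  P1: blocked at fork node Hospital ∈ conditioning set.
  P2: blocked at fork node Outcome ∈ conditioning set.
{Hospital, Outcome} contains no descendant of Biomarker and blocks every backdoor path.
Every element of {Hospital, Outcome} is needed (dropping Hospital leaves P1 open; dropping Outcome leaves P2 open), so no proper subset is valid.
Among all size-2 subsets of the eligible variables, only {Hospital, Outcome} blocks every backdoor path, so it is the unique smallest valid adjustment set.

{Hospital, Outcome}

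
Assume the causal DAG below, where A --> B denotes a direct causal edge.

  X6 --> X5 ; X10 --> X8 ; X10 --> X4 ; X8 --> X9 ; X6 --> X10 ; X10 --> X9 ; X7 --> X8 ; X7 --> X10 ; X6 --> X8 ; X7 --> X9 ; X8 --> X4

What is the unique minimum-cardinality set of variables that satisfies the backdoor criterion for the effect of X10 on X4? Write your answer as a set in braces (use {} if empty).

Variables eligible for adjustment (non-descendants of X10, excluding X10 and X4): {X5, X6, X7}.
Backdoor paths from X10 to X4:
  P1: X10 <- X7 -> X8 -> X4
  P2: X10 <- X7 -> X9 <- X8 -> X4
  P3: X10 <- X6 -> X8 -> X4
The empty set is not sufficient: P1 (X10 <- X7 -> X8 -> X4) has no collider blocking it and no conditioned non-collider, so it is open.
Try {X6, X7}:
  P1: blocked at fork node X7 ∈ conditioning set.
  P2: blocked at fork node X7 ∈ conditioning set.
  P3: blocked at fork node X6 ∈ conditioning set.
{X6, X7} contains no descendant of X10 and blocks every backdoor path.
Every element of {X6, X7} is needed (dropping X6 leaves P3 open; dropping X7 leaves P1 open), so no proper subset is valid.
Among all size-2 subsets of the eligible variables, only {X6, X7} blocks every backdoor path, so it is the unique smallest valid adjustment set.

{X6, X7}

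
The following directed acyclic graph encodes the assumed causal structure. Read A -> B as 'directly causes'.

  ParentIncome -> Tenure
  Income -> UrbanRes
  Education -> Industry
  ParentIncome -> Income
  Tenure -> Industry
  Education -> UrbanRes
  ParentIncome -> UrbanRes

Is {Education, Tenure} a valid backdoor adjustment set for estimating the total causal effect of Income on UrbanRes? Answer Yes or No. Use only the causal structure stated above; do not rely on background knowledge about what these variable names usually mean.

Backdoor paths from Income to UrbanRes (paths whose first edge points into Income):
  P1: Income <- ParentIncome -> Tenure -> Industry <- Education -> UrbanRes
  P2: Income <- ParentIncome -> UrbanRes
Condition 1 (no descendant of Income in the set): holds — descendants of Income are {UrbanRes}; none are in {Education, Tenure}.
Condition 2 (every backdoor path blocked by {Education, Tenure}):
  P1: blocked at chain node Tenure ∈ conditioning set.
  P2: open — no interior node is in the conditioning set.
{Education, Tenure} does not satisfy the backdoor criterion.

No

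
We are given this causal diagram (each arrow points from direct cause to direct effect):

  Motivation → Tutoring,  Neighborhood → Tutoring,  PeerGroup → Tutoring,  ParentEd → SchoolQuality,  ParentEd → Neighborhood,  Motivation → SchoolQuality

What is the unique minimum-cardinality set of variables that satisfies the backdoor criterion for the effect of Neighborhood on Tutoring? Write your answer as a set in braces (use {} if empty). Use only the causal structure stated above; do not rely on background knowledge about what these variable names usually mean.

{}

Variables eligible for adjustment (non-descendants of Neighborhood, excluding Neighborhood and Tutoring): {Motivation, ParentEd, PeerGroup, SchoolQuality}.
Backdoor paths from Neighborhood to Tutoring:
  P1: Neighborhood <- ParentEd -> SchoolQuality <- Motivation -> Tutoring
Each backdoor path contains an unconditioned collider, so every path is already blocked with the empty conditioning set:
  P1: blocked at collider SchoolQuality (neither it nor any descendant is in the conditioning set).
The empty set is therefore the unique smallest valid set.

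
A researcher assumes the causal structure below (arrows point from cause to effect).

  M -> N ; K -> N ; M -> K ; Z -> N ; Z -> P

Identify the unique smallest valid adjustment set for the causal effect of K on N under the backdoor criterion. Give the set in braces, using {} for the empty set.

{M}

Variables eligible for adjustment (non-descendants of K, excluding K and N): {M, P, Z}.
Backdoor paths from K to N:
  P1: K <- M -> N
The empty set is not sufficient: P1 (K <- M -> N) has no collider blocking it and no conditioned non-collider, so it is open.
Try {M}:
  P1: blocked at fork node M ∈ conditioning set.
{M} contains no descendant of K and blocks every backdoor path.
No other singleton works — e.g. {Z} leaves P1 open — so {M} is the unique smallest valid adjustment set.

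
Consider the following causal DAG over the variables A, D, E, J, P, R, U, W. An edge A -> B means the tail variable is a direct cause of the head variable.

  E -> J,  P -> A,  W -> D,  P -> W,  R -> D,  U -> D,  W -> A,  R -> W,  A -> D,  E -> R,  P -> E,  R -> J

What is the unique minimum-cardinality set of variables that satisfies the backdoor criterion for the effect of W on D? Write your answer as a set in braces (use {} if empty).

Variables eligible for adjustment (non-descendants of W, excluding W and D): {E, J, P, R, U}.
Backdoor paths from W to D:
  P1: W <- P -> E -> R -> D
  P2: W <- P -> E -> J <- R -> D
  P3: W <- P -> A -> D
  P4: W <- R <- E <- P -> A -> D
  P5: W <- R -> D
  P6: W <- R -> J <- E <- P -> A -> D
The empty set is not sufficient: P1 (W <- P -> E -> R -> D) has no collider blocking it and no conditioned non-collider, so it is open.
Try {P, R}:
  P1: blocked at fork node P ∈ conditioning set.
  P2: blocked at fork node P ∈ conditioning set.
  P3: blocked at fork node P ∈ conditioning set.
  P4: blocked at chain node R ∈ conditioning set.
  P5: blocked at fork node R ∈ conditioning set.
  P6: blocked at fork node R ∈ conditioning set.
{P, R} contains no descendant of W and blocks every backdoor path.
Every element of {P, R} is needed (dropping P leaves P3 open; dropping R leaves P5 open), so no proper subset is valid.
Among all size-2 subsets of the eligible variables, only {P, R} blocks every backdoor path, so it is the unique smallest valid adjustment set.

{P, R}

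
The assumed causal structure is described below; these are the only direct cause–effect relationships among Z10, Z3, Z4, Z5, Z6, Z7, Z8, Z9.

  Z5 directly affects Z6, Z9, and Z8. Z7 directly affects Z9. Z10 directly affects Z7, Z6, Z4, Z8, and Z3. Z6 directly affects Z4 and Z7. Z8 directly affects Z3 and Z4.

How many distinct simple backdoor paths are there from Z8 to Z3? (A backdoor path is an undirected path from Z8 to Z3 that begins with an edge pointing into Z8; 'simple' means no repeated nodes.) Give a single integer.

7

A backdoor path from Z8 to Z3 is any simple undirected path whose first edge points into Z8 (i.e. leaves Z8 via a parent).
Parents of Z8: {Z10, Z5}.
Enumerating:
  P1: Z8 <- Z10 -> Z3
  P2: Z8 <- Z5 -> Z6 <- Z10 -> Z3
  P3: Z8 <- Z5 -> Z6 -> Z4 <- Z10 -> Z3
  P4: Z8 <- Z5 -> Z6 -> Z7 <- Z10 -> Z3
  P5: Z8 <- Z5 -> Z9 <- Z7 <- Z10 -> Z3
  P6: Z8 <- Z5 -> Z9 <- Z7 <- Z6 <- Z10 -> Z3
  P7: Z8 <- Z5 -> Z9 <- Z7 <- Z6 -> Z4 <- Z10 -> Z3
That exhausts the simple backdoor paths. Count: 7.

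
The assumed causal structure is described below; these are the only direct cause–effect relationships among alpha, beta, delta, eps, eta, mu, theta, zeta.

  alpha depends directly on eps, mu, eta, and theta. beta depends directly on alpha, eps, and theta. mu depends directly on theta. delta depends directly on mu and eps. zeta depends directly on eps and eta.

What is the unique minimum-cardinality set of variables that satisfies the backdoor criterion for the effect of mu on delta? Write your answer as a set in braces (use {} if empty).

Variables eligible for adjustment (non-descendants of mu, excluding mu and delta): {eps, eta, theta, zeta}.
Backdoor paths from mu to delta:
  P1: mu <- theta -> alpha <- eps -> delta
  P2: mu <- theta -> alpha <- eta -> zeta <- eps -> delta
  P3: mu <- theta -> alpha -> beta <- eps -> delta
  P4: mu <- theta -> beta <- eps -> delta
  P5: mu <- theta -> beta <- alpha <- eps -> delta
  P6: mu <- theta -> beta <- alpha <- eta -> zeta <- eps -> delta
Each backdoor path contains an unconditioned collider, so every path is already blocked with the empty conditioning set:
  P1: blocked at collider alpha (neither it nor any descendant is in the conditioning set).
  P2: blocked at collider alpha (neither it nor any descendant is in the conditioning set).
  P3: blocked at collider beta (neither it nor any descendant is in the conditioning set).
  P4: blocked at collider beta (neither it nor any descendant is in the conditioning set).
  P5: blocked at collider beta (neither it nor any descendant is in the conditioning set).
  P6: blocked at collider beta (neither it nor any descendant is in the conditioning set).
The empty set is therefore the unique smallest valid set.

{}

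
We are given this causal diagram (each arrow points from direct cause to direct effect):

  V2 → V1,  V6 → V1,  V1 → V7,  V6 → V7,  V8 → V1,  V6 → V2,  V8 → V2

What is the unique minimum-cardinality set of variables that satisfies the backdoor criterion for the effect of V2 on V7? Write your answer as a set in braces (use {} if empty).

{V6, V8}

Variables eligible for adjustment (non-descendants of V2, excluding V2 and V7): {V6, V8}.
Backdoor paths from V2 to V7:
  P1: V2 <- V6 -> V1 -> V7
  P2: V2 <- V6 -> V7
  P3: V2 <- V8 -> V1 <- V6 -> V7
  P4: V2 <- V8 -> V1 -> V7
The empty set is not sufficient: P1 (V2 <- V6 -> V1 -> V7) has no collider blocking it and no conditioned non-collider, so it is open.
Try {V6, V8}:
  P1: blocked at fork node V6 ∈ conditioning set.
  P2: blocked at fork node V6 ∈ conditioning set.
  P3: blocked at fork node V8 ∈ conditioning set.
  P4: blocked at fork node V8 ∈ conditioning set.
{V6, V8} contains no descendant of V2 and blocks every backdoor path.
Every element of {V6, V8} is needed (dropping V6 leaves P1 open; dropping V8 leaves P4 open), so no proper subset is valid.
Among all size-2 subsets of the eligible variables, only {V6, V8} blocks every backdoor path, so it is the unique smallest valid adjustment set.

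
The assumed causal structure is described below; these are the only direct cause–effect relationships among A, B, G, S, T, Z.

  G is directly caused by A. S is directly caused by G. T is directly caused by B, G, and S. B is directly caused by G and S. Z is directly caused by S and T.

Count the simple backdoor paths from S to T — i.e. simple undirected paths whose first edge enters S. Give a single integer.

2

A backdoor path from S to T is any simple undirected path whose first edge points into S (i.e. leaves S via a parent).
Parents of S: {G}.
Enumerating:
  P1: S <- G -> B -> T
  P2: S <- G -> T
That exhausts the simple backdoor paths. Count: 2.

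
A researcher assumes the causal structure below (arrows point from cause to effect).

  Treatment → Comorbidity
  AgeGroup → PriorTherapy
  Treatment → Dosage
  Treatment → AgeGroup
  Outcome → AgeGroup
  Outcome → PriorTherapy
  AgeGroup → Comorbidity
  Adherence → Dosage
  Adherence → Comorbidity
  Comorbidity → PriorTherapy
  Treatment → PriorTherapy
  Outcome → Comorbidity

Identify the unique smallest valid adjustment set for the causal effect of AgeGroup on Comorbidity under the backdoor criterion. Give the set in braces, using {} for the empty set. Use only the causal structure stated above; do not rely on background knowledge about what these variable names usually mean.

Variables eligible for adjustment (non-descendants of AgeGroup, excluding AgeGroup and Comorbidity): {Adherence, Dosage, Outcome, Treatment}.
Backdoor paths from AgeGroup to Comorbidity:
  P1: AgeGroup <- Outcome -> Comorbidity
  P2: AgeGroup <- Outcome -> PriorTherapy <- Treatment -> Comorbidity
  P3: AgeGroup <- Outcome -> PriorTherapy <- Treatment -> Dosage <- Adherence -> Comorbidity
  P4: AgeGroup <- Outcome -> PriorTherapy <- Comorbidity
  P5: AgeGroup <- Treatment -> Comorbidity
  P6: AgeGroup <- Treatment -> Dosage <- Adherence -> Comorbidity
  P7: AgeGroup <- Treatment -> PriorTherapy <- Outcome -> Comorbidity
  P8: AgeGroup <- Treatment -> PriorTherapy <- Comorbidity
The empty set is not sufficient: P1 (AgeGroup <- Outcome -> Comorbidity) has no collider blocking it and no conditioned non-collider, so it is open.
Try {Outcome, Treatment}:
  P1: blocked at fork node Outcome ∈ conditioning set.
  P2: blocked at fork node Outcome ∈ conditioning set.
  P3: blocked at fork node Outcome ∈ conditioning set.
  P4: blocked at fork node Outcome ∈ conditioning set.
  P5: blocked at fork node Treatment ∈ conditioning set.
  P6: blocked at fork node Treatment ∈ conditioning set.
  P7: blocked at fork node Treatment ∈ conditioning set.
  P8: blocked at fork node Treatment ∈ conditioning set.
{Outcome, Treatment} contains no descendant of AgeGroup and blocks every backdoor path.
Every element of {Outcome, Treatment} is needed (dropping Outcome leaves P1 open; dropping Treatment leaves P5 open), so no proper subset is valid.
Among all size-2 subsets of the eligible variables, only {Outcome, Treatment} blocks every backdoor path, so it is the unique smallest valid adjustment set.

{Outcome, Treatment}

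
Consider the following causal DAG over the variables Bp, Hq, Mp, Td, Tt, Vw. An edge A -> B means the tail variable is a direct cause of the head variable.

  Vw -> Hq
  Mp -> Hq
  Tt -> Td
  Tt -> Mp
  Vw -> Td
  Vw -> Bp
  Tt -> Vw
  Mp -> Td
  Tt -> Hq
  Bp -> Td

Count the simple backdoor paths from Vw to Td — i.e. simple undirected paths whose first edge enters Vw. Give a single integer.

3

A backdoor path from Vw to Td is any simple undirected path whose first edge points into Vw (i.e. leaves Vw via a parent).
Parents of Vw: {Tt}.
Enumerating:
  P1: Vw <- Tt -> Mp -> Td
  P2: Vw <- Tt -> Td
  P3: Vw <- Tt -> Hq <- Mp -> Td
That exhausts the simple backdoor paths. Count: 3.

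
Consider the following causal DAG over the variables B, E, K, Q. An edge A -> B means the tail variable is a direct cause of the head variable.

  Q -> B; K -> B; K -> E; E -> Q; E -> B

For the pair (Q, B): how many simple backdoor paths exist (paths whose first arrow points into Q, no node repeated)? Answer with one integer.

A backdoor path from Q to B is any simple undirected path whose first edge points into Q (i.e. leaves Q via a parent).
Parents of Q: {E}.
Enumerating:
  P1: Q <- E <- K -> B
  P2: Q <- E -> B
That exhausts the simple backdoor paths. Count: 2.

2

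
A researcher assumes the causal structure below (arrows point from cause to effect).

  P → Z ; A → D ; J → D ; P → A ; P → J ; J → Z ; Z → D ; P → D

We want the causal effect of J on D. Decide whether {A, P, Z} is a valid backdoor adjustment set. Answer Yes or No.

No

Backdoor paths from J to D (paths whose first edge points into J):
  P1: J <- P -> A -> D
  P2: J <- P -> Z -> D
  P3: J <- P -> D
Condition 1 (no descendant of J in the set): FAILS — Z is a descendant of J.
Condition 2 (every backdoor path blocked by {A, P, Z}):
  P1: blocked at fork node P ∈ conditioning set.
  P2: blocked at fork node P ∈ conditioning set.
  P3: blocked at fork node P ∈ conditioning set.
{A, P, Z} does not satisfy the backdoor criterion.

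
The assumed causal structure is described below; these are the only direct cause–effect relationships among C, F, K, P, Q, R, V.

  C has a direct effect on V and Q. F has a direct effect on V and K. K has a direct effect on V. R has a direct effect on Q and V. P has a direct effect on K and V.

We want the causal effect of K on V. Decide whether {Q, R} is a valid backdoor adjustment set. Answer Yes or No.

Backdoor paths from K to V (paths whose first edge points into K):
  P1: K <- P -> V
  P2: K <- F -> V
Condition 1 (no descendant of K in the set): holds — descendants of K are {V}; none are in {Q, R}.
Condition 2 (every backdoor path blocked by {Q, R}):
  P1: open — no interior node is in the conditioning set.
  P2: open — no interior node is in the conditioning set.
{Q, R} does not satisfy the backdoor criterion.

No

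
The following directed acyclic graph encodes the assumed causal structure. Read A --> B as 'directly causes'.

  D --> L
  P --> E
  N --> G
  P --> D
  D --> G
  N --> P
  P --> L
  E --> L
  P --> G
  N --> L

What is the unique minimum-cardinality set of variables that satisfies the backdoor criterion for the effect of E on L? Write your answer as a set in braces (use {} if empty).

Variables eligible for adjustment (non-descendants of E, excluding E and L): {D, G, N, P}.
Backdoor paths from E to L:
  P1: E <- P <- N -> G <- D -> L
  P2: E <- P <- N -> L
  P3: E <- P -> D -> G <- N -> L
  P4: E <- P -> D -> L
  P5: E <- P -> G <- N -> L
  P6: E <- P -> G <- D -> L
  P7: E <- P -> L
The empty set is not sufficient: P2 (E <- P <- N -> L) has no collider blocking it and no conditioned non-collider, so it is open.
Try {P}:
  P1: blocked at chain node P ∈ conditioning set.
  P2: blocked at chain node P ∈ conditioning set.
  P3: blocked at fork node P ∈ conditioning set.
  P4: blocked at fork node P ∈ conditioning set.
  P5: blocked at fork node P ∈ conditioning set.
  P6: blocked at fork node P ∈ conditioning set.
  P7: blocked at fork node P ∈ conditioning set.
{P} contains no descendant of E and blocks every backdoor path.
No other singleton works — e.g. {N} leaves P4 open — so {P} is the unique smallest valid adjustment set.

{P}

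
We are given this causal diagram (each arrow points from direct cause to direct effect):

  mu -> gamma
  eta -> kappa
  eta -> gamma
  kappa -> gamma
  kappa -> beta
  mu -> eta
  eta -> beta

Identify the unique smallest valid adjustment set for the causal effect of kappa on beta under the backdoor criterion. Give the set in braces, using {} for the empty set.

{eta}

Variables eligible for adjustment (non-descendants of kappa, excluding kappa and beta): {eta, mu}.
Backdoor paths from kappa to beta:
  P1: kappa <- eta -> beta
The empty set is not sufficient: P1 (kappa <- eta -> beta) has no collider blocking it and no conditioned non-collider, so it is open.
Try {eta}:
  P1: blocked at fork node eta ∈ conditioning set.
{eta} contains no descendant of kappa and blocks every backdoor path.
No other singleton works — e.g. {mu} leaves P1 open — so {eta} is the unique smallest valid adjustment set.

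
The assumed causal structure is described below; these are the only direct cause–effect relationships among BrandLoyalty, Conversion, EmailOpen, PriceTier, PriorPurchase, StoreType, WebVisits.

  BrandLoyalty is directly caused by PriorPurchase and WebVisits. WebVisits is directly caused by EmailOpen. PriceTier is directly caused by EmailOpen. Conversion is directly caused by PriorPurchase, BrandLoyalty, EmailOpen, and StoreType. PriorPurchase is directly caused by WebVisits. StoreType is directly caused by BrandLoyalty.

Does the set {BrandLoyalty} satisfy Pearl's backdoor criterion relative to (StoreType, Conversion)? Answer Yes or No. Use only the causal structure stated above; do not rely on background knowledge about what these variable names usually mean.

Backdoor paths from StoreType to Conversion (paths whose first edge points into StoreType):
  P1: StoreType <- BrandLoyalty <- WebVisits <- EmailOpen -> Conversion
  P2: StoreType <- BrandLoyalty <- WebVisits -> PriorPurchase -> Conversion
  P3: StoreType <- BrandLoyalty <- PriorPurchase <- WebVisits <- EmailOpen -> Conversion
  P4: StoreType <- BrandLoyalty <- PriorPurchase -> Conversion
  P5: StoreType <- BrandLoyalty -> Conversion
Condition 1 (no descendant of StoreType in the set): holds — descendants of StoreType are {Conversion}; none are in {BrandLoyalty}.
Condition 2 (every backdoor path blocked by {BrandLoyalty}):
  P1: blocked at chain node BrandLoyalty ∈ conditioning set.
  P2: blocked at chain node BrandLoyalty ∈ conditioning set.
  P3: blocked at chain node BrandLoyalty ∈ conditioning set.
  P4: blocked at chain node BrandLoyalty ∈ conditioning set.
  P5: blocked at fork node BrandLoyalty ∈ conditioning set.
{BrandLoyalty} satisfies the backdoor criterion.

Yes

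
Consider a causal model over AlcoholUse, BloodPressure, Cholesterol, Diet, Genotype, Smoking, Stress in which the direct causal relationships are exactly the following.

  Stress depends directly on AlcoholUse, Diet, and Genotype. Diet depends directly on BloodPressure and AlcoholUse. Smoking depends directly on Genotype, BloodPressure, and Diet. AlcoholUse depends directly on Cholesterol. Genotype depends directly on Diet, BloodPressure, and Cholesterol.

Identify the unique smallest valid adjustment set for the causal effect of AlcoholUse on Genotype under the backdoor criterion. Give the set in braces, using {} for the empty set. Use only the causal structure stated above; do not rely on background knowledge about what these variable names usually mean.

Variables eligible for adjustment (non-descendants of AlcoholUse, excluding AlcoholUse and Genotype): {BloodPressure, Cholesterol}.
Backdoor paths from AlcoholUse to Genotype:
  P1: AlcoholUse <- Cholesterol -> Genotype
The empty set is not sufficient: P1 (AlcoholUse <- Cholesterol -> Genotype) has no collider blocking it and no conditioned non-collider, so it is open.
Try {Cholesterol}:
  P1: blocked at fork node Cholesterol ∈ conditioning set.
{Cholesterol} contains no descendant of AlcoholUse and blocks every backdoor path.
No other singleton works — e.g. {BloodPressure} leaves P1 open — so {Cholesterol} is the unique smallest valid adjustment set.

{Cholesterol}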